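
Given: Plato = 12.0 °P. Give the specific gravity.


SG = 259/(259 − P)
SG = 259/(259 − 12.0)

1.0486


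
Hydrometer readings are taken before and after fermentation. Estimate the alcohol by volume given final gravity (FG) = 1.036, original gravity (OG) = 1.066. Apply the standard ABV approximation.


ABV = (OG − FG) · 131.25
ABV = (1.066 − 1.036) · 131.25

3.9375 % ABV


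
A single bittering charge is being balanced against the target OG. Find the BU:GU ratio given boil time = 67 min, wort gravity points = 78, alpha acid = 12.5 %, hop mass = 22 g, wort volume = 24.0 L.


U = 1.65·0.000125^(GP/1000)·(1−e^(−0.04t))/4.15;  IBU = (α/100)·m·U·1000/V;  BU:GU = IBU/GP
U = 1.65·0.000125^(78/1000)·(1−e^(−0.04·67))/4.15 = 0.1837
IBU = (12.5/100)·22·0.1837·1000/24.0 = 21.0509
BU:GU = 21.0509/78

0.2699


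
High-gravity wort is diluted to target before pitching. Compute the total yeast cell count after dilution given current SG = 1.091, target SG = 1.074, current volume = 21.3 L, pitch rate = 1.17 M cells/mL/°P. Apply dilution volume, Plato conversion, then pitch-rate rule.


V_w = V·((SG_c−1)/(SG_t−1)−1);  °P = 259 − 259/SG_t;  cells = rate·(V+V_w)·°P
V_w = 21.3·((1.091−1)/(1.074−1)−1) = 4.8932
V_final = 21.3 + 4.8932 = 26.1932
°P = 259 − 259/1.074 = 17.8454
cells = 1.17·26.1932·17.8454

546.8930 billion cells


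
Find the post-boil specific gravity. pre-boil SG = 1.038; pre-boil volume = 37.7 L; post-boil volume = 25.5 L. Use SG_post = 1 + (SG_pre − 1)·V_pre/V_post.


pts_pre = (1.038 − 1)·1000 = 38.0000
pts_post = 38.0000·37.7/25.5 = 56.1804
SG_post = 1 + 56.1804/1000

1.0562


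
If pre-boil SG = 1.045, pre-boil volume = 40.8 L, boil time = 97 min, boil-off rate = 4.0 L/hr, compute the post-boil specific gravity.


V_post = V_pre − rate·(t/60);  SG_post = 1 + (SG_pre−1)·V_pre/V_post
V_post = 40.8 − 4.0·(97/60) = 34.3333
SG_post = 1 + (1.045 − 1)·40.8/34.3333

1.0535


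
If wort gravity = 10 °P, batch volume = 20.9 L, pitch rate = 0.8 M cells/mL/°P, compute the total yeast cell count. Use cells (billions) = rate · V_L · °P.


cells = 0.8 · 20.9 · 10

167.2000 billion cells


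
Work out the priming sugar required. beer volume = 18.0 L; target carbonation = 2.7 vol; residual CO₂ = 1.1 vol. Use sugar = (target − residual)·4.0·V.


sugar = (2.7 − 1.1)·4.0·18.0

115.2000 g


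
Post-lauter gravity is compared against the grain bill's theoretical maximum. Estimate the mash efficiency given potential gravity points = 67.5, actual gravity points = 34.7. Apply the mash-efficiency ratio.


efficiency = actual / potential × 100
efficiency = 34.7 / 67.5 × 100

51.4074 %


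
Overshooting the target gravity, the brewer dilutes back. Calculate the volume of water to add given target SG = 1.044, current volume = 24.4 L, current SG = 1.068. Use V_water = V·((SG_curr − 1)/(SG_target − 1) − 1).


V_water = 24.4·((1.068 − 1)/(1.044 − 1) − 1)

13.3091 L


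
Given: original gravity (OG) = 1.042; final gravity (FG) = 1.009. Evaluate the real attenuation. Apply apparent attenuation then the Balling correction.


AA = (OG−FG)/(OG−1)·100;  RA = AA·0.8192
AA = (1.042 − 1.009)/(1.042 − 1)·100 = 78.5714
RA = 78.5714·0.8192

64.3657 %


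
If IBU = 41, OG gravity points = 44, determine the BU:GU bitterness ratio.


BU:GU = IBU / OG_points
BU:GU = 41 / 44

0.9318


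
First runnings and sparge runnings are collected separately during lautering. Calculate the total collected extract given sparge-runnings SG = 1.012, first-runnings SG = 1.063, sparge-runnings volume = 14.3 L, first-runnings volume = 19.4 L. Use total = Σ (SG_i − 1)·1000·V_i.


first = (1.063 − 1)·1000·19.4 = 1222.2000
sparge = (1.012 − 1)·1000·14.3 = 171.6000
total = 1222.2000 + 171.6000

1393.8000 gravity·L


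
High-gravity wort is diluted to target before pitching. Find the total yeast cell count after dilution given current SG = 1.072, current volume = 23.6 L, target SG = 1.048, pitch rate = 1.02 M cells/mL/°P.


V_w = V·((SG_c−1)/(SG_t−1)−1);  °P = 259 − 259/SG_t;  cells = rate·(V+V_w)·°P
V_w = 23.6·((1.072−1)/(1.048−1)−1) = 11.8000
V_final = 23.6 + 11.8000 = 35.4000
°P = 259 − 259/1.048 = 11.8626
cells = 1.02·35.4000·11.8626

428.3346 billion cells


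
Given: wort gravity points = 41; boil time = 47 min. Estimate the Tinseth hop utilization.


U = 1.65·0.000125^(GP/1000) · (1 − e^(−0.04·t))/4.15
bigness = 1.65·0.000125^(41/1000) = 1.1415
boil_factor = (1 − e^(−0.04·47))/4.15 = 0.2042
U = 1.1415 · 0.2042

0.2331


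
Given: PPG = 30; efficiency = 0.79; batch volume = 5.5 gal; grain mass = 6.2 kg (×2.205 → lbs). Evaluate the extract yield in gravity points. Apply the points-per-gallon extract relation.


points = lbs × PPG × eff / vol
lbs = 6.2 × 2.205 = 13.6710
points = 13.6710 × 30 × 0.79 / 5.5

58.9096 points


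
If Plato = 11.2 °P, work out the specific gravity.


SG = 259/(259 − P)
SG = 259/(259 − 11.2)

1.0452


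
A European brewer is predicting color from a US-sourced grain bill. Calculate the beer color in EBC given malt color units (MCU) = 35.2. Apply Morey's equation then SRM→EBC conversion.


SRM = 1.4922·MCU^0.6859;  EBC = SRM·1.97
SRM = 1.4922·35.2^0.6859 = 17.1633
EBC = 17.1633·1.97

33.8117 EBC


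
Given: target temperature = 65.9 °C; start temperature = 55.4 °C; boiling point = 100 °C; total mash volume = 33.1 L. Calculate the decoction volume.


V_dec = V_total·(T_target − T_start)/(T_boil − T_start)
V_dec = 33.1·(65.9 − 55.4)/(100 − 55.4)

7.7926 L


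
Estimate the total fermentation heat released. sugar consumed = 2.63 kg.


Q = m_sugar · 590 kJ/kg
Q = 2.63 · 590

1551.7000 kJ


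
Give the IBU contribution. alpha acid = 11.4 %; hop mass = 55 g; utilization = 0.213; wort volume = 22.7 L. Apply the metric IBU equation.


IBU = (α/100)·mass·U·1000 / V
IBU = (11.4/100)·55·0.213·1000 / 22.7

58.8330 IBU


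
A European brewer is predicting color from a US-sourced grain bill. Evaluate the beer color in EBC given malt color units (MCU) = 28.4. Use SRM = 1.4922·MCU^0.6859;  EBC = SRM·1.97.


SRM = 1.4922·28.4^0.6859 = 14.8135
EBC = 14.8135·1.97

29.1826 EBC


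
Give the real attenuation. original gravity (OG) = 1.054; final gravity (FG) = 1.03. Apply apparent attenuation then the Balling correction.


AA = (OG−FG)/(OG−1)·100;  RA = AA·0.8192
AA = (1.054 − 1.03)/(1.054 − 1)·100 = 44.4444
RA = 44.4444·0.8192

36.4089 %


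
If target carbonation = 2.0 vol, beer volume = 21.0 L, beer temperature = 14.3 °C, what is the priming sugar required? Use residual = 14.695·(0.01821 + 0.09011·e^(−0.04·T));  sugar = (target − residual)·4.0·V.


residual = 14.695·(0.01821 + 0.09011·e^(−0.04·14.3)) = 1.0149
sugar = (2.0 − 1.0149)·4.0·21.0

82.7442 g


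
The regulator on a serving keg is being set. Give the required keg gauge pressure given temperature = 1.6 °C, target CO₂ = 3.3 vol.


psi = vols/(0.01821 + 0.09011·e^(−0.04·T)) − 14.695
psi = 3.3/(0.01821 + 0.09011·e^(−0.04·1.6)) − 14.695

17.4269 psi


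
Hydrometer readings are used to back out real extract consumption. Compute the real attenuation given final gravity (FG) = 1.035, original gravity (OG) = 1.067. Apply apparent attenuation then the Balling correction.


AA = (OG−FG)/(OG−1)·100;  RA = AA·0.8192
AA = (1.067 − 1.035)/(1.067 − 1)·100 = 47.7612
RA = 47.7612·0.8192

39.1260 %


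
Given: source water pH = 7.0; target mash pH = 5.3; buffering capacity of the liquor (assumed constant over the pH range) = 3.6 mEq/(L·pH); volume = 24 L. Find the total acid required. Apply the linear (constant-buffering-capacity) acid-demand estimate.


acid = buffering capacity · (pH_source − pH_target) · V
acid = 3.6 · (7.0 − 5.3) · 24

146.8800 mEq


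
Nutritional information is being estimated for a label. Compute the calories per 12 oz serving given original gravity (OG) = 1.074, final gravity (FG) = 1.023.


ABW = (OG−FG)·131.25·0.79/FG;  °P = 259 − 259/SG (for OG→OE and FG→AE);  RE = 0.1808·OE + 0.8192·AE;  Cal = (6.9·ABW + 4·(RE−0.1))·FG·3.55
ABW = (1.074 − 1.023)·131.25·0.79/1.023 = 5.1692
OE = 259 − 259/1.074 = 17.8454 °P
AE = 259 − 259/1.023 = 5.8231 °P
RE = 0.1808·17.8454 + 0.8192·5.8231 = 7.9967 °P
Cal = (6.9·5.1692 + 4·(7.9967−0.1))·1.023·3.55

244.2435 kcal


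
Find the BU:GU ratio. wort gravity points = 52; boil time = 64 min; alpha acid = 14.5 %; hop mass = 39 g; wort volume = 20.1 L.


U = 1.65·0.000125^(GP/1000)·(1−e^(−0.04t))/4.15;  IBU = (α/100)·m·U·1000/V;  BU:GU = IBU/GP
U = 1.65·0.000125^(52/1000)·(1−e^(−0.04·64))/4.15 = 0.2299
IBU = (14.5/100)·39·0.2299·1000/20.1 = 64.6800
BU:GU = 64.6800/52

1.2438


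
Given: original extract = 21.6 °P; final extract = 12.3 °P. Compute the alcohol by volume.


SG = 259/(259 − P);  ABV = (OG − FG)·131.25
OG = 259/(259 − 21.6) = 1.0910
FG = 259/(259 − 12.3) = 1.0499
ABV = (1.0910 − 1.0499)·131.25

5.3980 % ABV


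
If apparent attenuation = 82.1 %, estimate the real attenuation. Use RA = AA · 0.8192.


RA = 82.1 · 0.8192

67.2563 %


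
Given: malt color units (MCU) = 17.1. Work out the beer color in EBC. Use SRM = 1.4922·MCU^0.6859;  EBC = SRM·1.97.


SRM = 1.4922·17.1^0.6859 = 10.4602
EBC = 10.4602·1.97

20.6066 EBC


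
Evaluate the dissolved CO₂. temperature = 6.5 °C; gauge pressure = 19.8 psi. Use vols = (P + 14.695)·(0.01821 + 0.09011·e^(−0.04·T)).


vols = (19.8 + 14.695)·(0.01821 + 0.09011·e^(−0.04·6.5))

3.0248 volumes


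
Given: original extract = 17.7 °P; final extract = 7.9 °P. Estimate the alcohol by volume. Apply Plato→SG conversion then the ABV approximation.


SG = 259/(259 − P);  ABV = (OG − FG)·131.25
OG = 259/(259 − 17.7) = 1.0734
FG = 259/(259 − 7.9) = 1.0315
ABV = (1.0734 − 1.0315)·131.25

5.4982 % ABV


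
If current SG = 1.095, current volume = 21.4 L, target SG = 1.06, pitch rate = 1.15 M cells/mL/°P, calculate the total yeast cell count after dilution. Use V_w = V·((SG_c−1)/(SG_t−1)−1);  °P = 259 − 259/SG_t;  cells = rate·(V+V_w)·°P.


V_w = 21.4·((1.095−1)/(1.06−1)−1) = 12.4833
V_final = 21.4 + 12.4833 = 33.8833
°P = 259 − 259/1.06 = 14.6604
cells = 1.15·33.8833·14.6604

571.2538 billion cells


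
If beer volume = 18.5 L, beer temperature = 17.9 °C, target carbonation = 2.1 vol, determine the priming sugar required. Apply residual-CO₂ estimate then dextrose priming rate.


residual = 14.695·(0.01821 + 0.09011·e^(−0.04·T));  sugar = (target − residual)·4.0·V
residual = 14.695·(0.01821 + 0.09011·e^(−0.04·17.9)) = 0.9147
sugar = (2.1 − 0.9147)·4.0·18.5

87.7107 g


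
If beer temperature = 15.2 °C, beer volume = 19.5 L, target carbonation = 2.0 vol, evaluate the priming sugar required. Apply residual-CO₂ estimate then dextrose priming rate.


residual = 14.695·(0.01821 + 0.09011·e^(−0.04·T));  sugar = (target − residual)·4.0·V
residual = 14.695·(0.01821 + 0.09011·e^(−0.04·15.2)) = 0.9885
sugar = (2.0 − 0.9885)·4.0·19.5

78.8952 g


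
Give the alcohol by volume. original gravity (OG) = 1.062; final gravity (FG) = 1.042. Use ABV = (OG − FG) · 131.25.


ABV = (1.062 − 1.042) · 131.25

2.6250 % ABV


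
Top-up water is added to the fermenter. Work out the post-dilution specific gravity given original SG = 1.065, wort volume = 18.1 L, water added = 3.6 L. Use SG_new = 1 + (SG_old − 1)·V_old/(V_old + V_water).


pts = (1.065 − 1)·1000·18.1/(18.1 + 3.6) = 54.2166
SG_new = 1 + 54.2166/1000

1.0542


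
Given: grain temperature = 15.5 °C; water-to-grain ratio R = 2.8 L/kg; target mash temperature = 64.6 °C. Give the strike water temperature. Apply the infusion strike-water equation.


T_strike = (0.41/R)·(T_mash − T_grain) + T_mash
T_strike = (0.41/2.8)·(64.6 − 15.5) + 64.6

71.7896 °C


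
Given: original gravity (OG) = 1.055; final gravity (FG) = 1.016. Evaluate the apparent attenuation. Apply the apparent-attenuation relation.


AA = (OG − FG)/(OG − 1) · 100
AA = (1.055 − 1.016)/(1.055 − 1) · 100

70.9091 %


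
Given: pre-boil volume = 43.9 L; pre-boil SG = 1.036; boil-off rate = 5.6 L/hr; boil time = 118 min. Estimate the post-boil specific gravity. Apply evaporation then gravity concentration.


V_post = V_pre − rate·(t/60);  SG_post = 1 + (SG_pre−1)·V_pre/V_post
V_post = 43.9 − 5.6·(118/60) = 32.8867
SG_post = 1 + (1.036 − 1)·43.9/32.8867

1.0481


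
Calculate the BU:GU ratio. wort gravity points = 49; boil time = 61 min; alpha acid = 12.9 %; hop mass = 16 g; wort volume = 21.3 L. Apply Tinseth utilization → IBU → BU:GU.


U = 1.65·0.000125^(GP/1000)·(1−e^(−0.04t))/4.15;  IBU = (α/100)·m·U·1000/V;  BU:GU = IBU/GP
U = 1.65·0.000125^(49/1000)·(1−e^(−0.04·61))/4.15 = 0.2337
IBU = (12.9/100)·16·0.2337·1000/21.3 = 22.6417
BU:GU = 22.6417/49

0.4621


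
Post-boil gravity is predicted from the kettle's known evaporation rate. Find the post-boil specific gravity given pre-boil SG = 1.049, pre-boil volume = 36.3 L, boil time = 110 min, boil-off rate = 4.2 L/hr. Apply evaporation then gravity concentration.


V_post = V_pre − rate·(t/60);  SG_post = 1 + (SG_pre−1)·V_pre/V_post
V_post = 36.3 − 4.2·(110/60) = 28.6000
SG_post = 1 + (1.049 − 1)·36.3/28.6000

1.0622


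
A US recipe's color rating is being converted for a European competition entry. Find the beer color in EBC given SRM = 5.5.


EBC = SRM · 1.97
EBC = 5.5 · 1.97

10.8350 EBC


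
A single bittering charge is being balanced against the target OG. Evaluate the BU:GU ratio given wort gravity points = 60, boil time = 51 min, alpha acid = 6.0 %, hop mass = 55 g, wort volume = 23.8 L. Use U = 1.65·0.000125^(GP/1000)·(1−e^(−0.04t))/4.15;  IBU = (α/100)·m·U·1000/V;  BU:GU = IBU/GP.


U = 1.65·0.000125^(60/1000)·(1−e^(−0.04·51))/4.15 = 0.2017
IBU = (6.0/100)·55·0.2017·1000/23.8 = 27.9700
BU:GU = 27.9700/60

0.4662


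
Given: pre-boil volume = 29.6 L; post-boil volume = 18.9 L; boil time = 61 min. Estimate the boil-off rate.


rate = (V_pre − V_post) / (t_min/60)
rate = (29.6 − 18.9) / (61/60)

10.5246 L/hr


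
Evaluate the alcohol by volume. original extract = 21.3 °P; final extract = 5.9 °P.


SG = 259/(259 − P);  ABV = (OG − FG)·131.25
OG = 259/(259 − 21.3) = 1.0896
FG = 259/(259 − 5.9) = 1.0233
ABV = (1.0896 − 1.0233)·131.25

8.7016 % ABV


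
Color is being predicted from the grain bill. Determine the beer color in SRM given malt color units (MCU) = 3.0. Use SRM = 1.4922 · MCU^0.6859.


SRM = 1.4922 · 3.0^0.6859

3.1702 SRM


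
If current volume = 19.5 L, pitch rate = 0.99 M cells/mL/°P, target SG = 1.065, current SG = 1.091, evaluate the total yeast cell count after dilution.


V_w = V·((SG_c−1)/(SG_t−1)−1);  °P = 259 − 259/SG_t;  cells = rate·(V+V_w)·°P
V_w = 19.5·((1.091−1)/(1.065−1)−1) = 7.8000
V_final = 19.5 + 7.8000 = 27.3000
°P = 259 − 259/1.065 = 15.8075
cells = 0.99·27.3000·15.8075

427.2296 billion cells


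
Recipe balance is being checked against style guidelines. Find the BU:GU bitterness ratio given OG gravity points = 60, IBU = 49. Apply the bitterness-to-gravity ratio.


BU:GU = IBU / OG_points
BU:GU = 49 / 60

0.8167


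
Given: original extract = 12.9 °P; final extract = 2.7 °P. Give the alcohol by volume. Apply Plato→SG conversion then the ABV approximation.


SG = 259/(259 − P);  ABV = (OG − FG)·131.25
OG = 259/(259 − 12.9) = 1.0524
FG = 259/(259 − 2.7) = 1.0105
ABV = (1.0524 − 1.0105)·131.25

5.4972 % ABV


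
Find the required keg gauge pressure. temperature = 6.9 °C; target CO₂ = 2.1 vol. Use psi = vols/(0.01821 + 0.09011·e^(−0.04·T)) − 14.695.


psi = 2.1/(0.01821 + 0.09011·e^(−0.04·6.9)) − 14.695

9.5582 psi


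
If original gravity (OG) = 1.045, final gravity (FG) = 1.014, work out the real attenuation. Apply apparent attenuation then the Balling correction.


AA = (OG−FG)/(OG−1)·100;  RA = AA·0.8192
AA = (1.045 − 1.014)/(1.045 − 1)·100 = 68.8889
RA = 68.8889·0.8192

56.4338 %


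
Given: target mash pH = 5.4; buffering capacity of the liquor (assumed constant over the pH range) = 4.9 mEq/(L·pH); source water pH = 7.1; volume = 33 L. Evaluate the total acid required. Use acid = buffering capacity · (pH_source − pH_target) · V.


acid = 4.9 · (7.1 − 5.4) · 33

274.8900 mEq


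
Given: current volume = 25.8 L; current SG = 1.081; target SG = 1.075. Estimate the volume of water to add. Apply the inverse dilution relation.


V_water = V·((SG_curr − 1)/(SG_target − 1) − 1)
V_water = 25.8·((1.081 − 1)/(1.075 − 1) − 1)

2.0640 L


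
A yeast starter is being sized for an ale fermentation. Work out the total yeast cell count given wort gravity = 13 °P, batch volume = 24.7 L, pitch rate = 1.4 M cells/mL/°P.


cells (billions) = rate · V_L · °P
cells = 1.4 · 24.7 · 13

449.5400 billion cells


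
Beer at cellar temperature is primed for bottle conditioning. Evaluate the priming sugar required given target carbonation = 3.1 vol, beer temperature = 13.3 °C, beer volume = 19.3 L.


residual = 14.695·(0.01821 + 0.09011·e^(−0.04·T));  sugar = (target − residual)·4.0·V
residual = 14.695·(0.01821 + 0.09011·e^(−0.04·13.3)) = 1.0454
sugar = (3.1 − 1.0454)·4.0·19.3

158.6113 g


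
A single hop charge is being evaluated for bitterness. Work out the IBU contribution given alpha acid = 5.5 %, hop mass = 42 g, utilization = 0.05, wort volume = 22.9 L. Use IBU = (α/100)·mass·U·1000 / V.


IBU = (5.5/100)·42·0.05·1000 / 22.9

5.0437 IBU


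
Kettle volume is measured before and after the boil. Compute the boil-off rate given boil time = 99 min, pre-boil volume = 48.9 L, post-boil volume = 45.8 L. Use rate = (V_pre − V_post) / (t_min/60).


rate = (48.9 − 45.8) / (99/60)

1.8788 L/hr


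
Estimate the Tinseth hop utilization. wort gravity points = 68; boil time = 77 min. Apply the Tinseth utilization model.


U = 1.65·0.000125^(GP/1000) · (1 − e^(−0.04·t))/4.15
bigness = 1.65·0.000125^(68/1000) = 0.8955
boil_factor = (1 − e^(−0.04·77))/4.15 = 0.2299
U = 0.8955 · 0.2299

0.2059


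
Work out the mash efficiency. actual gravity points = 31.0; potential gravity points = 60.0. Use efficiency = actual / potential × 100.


efficiency = 31.0 / 60.0 × 100

51.6667 %


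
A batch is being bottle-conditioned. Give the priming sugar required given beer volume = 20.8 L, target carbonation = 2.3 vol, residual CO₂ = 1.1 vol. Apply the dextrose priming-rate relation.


sugar = (target − residual)·4.0·V
sugar = (2.3 − 1.1)·4.0·20.8

99.8400 g


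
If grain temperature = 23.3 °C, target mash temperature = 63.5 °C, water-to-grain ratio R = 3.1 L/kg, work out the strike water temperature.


T_strike = (0.41/R)·(T_mash − T_grain) + T_mash
T_strike = (0.41/3.1)·(63.5 − 23.3) + 63.5

68.8168 °C


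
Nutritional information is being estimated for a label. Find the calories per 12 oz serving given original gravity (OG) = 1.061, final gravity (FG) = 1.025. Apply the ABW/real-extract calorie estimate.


ABW = (OG−FG)·131.25·0.79/FG;  °P = 259 − 259/SG (for OG→OE and FG→AE);  RE = 0.1808·OE + 0.8192·AE;  Cal = (6.9·ABW + 4·(RE−0.1))·FG·3.55
ABW = (1.061 − 1.025)·131.25·0.79/1.025 = 3.6417
OE = 259 − 259/1.061 = 14.8907 °P
AE = 259 − 259/1.025 = 6.3171 °P
RE = 0.1808·14.8907 + 0.8192·6.3171 = 7.8672 °P
Cal = (6.9·3.6417 + 4·(7.8672−0.1))·1.025·3.55

204.4850 kcal


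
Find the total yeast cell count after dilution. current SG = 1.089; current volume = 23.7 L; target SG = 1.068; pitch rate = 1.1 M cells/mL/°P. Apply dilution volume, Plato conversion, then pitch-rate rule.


V_w = V·((SG_c−1)/(SG_t−1)−1);  °P = 259 − 259/SG_t;  cells = rate·(V+V_w)·°P
V_w = 23.7·((1.089−1)/(1.068−1)−1) = 7.3191
V_final = 23.7 + 7.3191 = 31.0191
°P = 259 − 259/1.068 = 16.4906
cells = 1.1·31.0191·16.4906

562.6775 billion cells


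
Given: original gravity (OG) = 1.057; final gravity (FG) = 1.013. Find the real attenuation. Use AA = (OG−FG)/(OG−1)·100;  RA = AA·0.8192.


AA = (1.057 − 1.013)/(1.057 − 1)·100 = 77.1930
RA = 77.1930·0.8192

63.2365 %


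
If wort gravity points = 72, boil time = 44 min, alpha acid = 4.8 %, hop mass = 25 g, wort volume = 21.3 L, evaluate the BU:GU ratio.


U = 1.65·0.000125^(GP/1000)·(1−e^(−0.04t))/4.15;  IBU = (α/100)·m·U·1000/V;  BU:GU = IBU/GP
U = 1.65·0.000125^(72/1000)·(1−e^(−0.04·44))/4.15 = 0.1724
IBU = (4.8/100)·25·0.1724·1000/21.3 = 9.7101
BU:GU = 9.7101/72

0.1349


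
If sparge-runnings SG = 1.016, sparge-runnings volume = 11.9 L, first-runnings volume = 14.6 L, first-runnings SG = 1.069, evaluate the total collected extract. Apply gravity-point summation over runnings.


total = Σ (SG_i − 1)·1000·V_i
first = (1.069 − 1)·1000·14.6 = 1007.4000
sparge = (1.016 − 1)·1000·11.9 = 190.4000
total = 1007.4000 + 190.4000

1197.8000 gravity·L


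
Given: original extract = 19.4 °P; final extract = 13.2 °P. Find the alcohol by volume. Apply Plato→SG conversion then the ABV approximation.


SG = 259/(259 − P);  ABV = (OG − FG)·131.25
OG = 259/(259 − 19.4) = 1.0810
FG = 259/(259 − 13.2) = 1.0537
ABV = (1.0810 − 1.0537)·131.25

3.5787 % ABV


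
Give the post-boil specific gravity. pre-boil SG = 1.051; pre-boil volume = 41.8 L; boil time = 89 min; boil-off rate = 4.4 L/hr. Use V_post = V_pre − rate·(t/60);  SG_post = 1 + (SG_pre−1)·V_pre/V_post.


V_post = 41.8 − 4.4·(89/60) = 35.2733
SG_post = 1 + (1.051 − 1)·41.8/35.2733

1.0604


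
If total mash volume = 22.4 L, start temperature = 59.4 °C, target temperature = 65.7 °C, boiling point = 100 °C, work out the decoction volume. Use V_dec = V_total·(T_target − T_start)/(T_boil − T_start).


V_dec = 22.4·(65.7 − 59.4)/(100 − 59.4)

3.4759 L


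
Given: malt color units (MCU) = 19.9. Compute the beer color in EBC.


SRM = 1.4922·MCU^0.6859;  EBC = SRM·1.97
SRM = 1.4922·19.9^0.6859 = 11.6067
EBC = 11.6067·1.97

22.8653 EBC


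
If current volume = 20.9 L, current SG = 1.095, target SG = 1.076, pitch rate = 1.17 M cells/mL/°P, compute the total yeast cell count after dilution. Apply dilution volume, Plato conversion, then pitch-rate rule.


V_w = V·((SG_c−1)/(SG_t−1)−1);  °P = 259 − 259/SG_t;  cells = rate·(V+V_w)·°P
V_w = 20.9·((1.095−1)/(1.076−1)−1) = 5.2250
V_final = 20.9 + 5.2250 = 26.1250
°P = 259 − 259/1.076 = 18.2937
cells = 1.17·26.1250·18.2937

559.1692 billion cells


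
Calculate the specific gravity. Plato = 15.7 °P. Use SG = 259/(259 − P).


SG = 259/(259 − 15.7)

1.0645


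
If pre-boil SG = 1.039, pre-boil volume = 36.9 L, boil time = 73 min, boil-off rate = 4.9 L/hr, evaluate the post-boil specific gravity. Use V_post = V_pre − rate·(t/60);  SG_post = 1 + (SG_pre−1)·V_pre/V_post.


V_post = 36.9 − 4.9·(73/60) = 30.9383
SG_post = 1 + (1.039 − 1)·36.9/30.9383

1.0465


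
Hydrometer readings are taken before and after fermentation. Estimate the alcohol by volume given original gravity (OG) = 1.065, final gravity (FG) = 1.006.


ABV = (OG − FG) · 131.25
ABV = (1.065 − 1.006) · 131.25

7.7437 % ABV


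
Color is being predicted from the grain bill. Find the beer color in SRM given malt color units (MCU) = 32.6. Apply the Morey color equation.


SRM = 1.4922 · MCU^0.6859
SRM = 1.4922 · 32.6^0.6859

16.2833 SRM


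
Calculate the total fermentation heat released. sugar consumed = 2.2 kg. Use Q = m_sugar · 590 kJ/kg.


Q = 2.2 · 590

1298.0000 kJ


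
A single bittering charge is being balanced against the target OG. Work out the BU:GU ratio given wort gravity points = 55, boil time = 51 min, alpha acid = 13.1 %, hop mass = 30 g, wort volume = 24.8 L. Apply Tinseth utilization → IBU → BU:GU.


U = 1.65·0.000125^(GP/1000)·(1−e^(−0.04t))/4.15;  IBU = (α/100)·m·U·1000/V;  BU:GU = IBU/GP
U = 1.65·0.000125^(55/1000)·(1−e^(−0.04·51))/4.15 = 0.2110
IBU = (13.1/100)·30·0.2110·1000/24.8 = 33.4358
BU:GU = 33.4358/55

0.6079


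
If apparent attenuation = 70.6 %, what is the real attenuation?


RA = AA · 0.8192
RA = 70.6 · 0.8192

57.8355 %


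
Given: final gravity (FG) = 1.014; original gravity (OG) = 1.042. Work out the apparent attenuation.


AA = (OG − FG)/(OG − 1) · 100
AA = (1.042 − 1.014)/(1.042 − 1) · 100

66.6667 %


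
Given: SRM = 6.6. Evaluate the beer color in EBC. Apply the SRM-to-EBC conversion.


EBC = SRM · 1.97
EBC = 6.6 · 1.97

13.0020 EBC


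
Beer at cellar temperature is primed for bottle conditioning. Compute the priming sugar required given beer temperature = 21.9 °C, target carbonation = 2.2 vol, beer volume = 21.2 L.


residual = 14.695·(0.01821 + 0.09011·e^(−0.04·T));  sugar = (target − residual)·4.0·V
residual = 14.695·(0.01821 + 0.09011·e^(−0.04·21.9)) = 0.8190
sugar = (2.2 − 0.8190)·4.0·21.2

117.1055 g


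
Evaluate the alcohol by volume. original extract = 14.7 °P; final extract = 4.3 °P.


SG = 259/(259 − P);  ABV = (OG − FG)·131.25
OG = 259/(259 − 14.7) = 1.0602
FG = 259/(259 − 4.3) = 1.0169
ABV = (1.0602 − 1.0169)·131.25

5.6817 % ABV


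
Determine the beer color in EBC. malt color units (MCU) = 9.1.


SRM = 1.4922·MCU^0.6859;  EBC = SRM·1.97
SRM = 1.4922·9.1^0.6859 = 6.7863
EBC = 6.7863·1.97

13.3690 EBC


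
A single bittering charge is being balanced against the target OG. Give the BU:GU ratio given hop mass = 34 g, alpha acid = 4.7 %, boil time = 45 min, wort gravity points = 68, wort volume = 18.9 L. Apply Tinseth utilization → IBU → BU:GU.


U = 1.65·0.000125^(GP/1000)·(1−e^(−0.04t))/4.15;  IBU = (α/100)·m·U·1000/V;  BU:GU = IBU/GP
U = 1.65·0.000125^(68/1000)·(1−e^(−0.04·45))/4.15 = 0.1801
IBU = (4.7/100)·34·0.1801·1000/18.9 = 15.2290
BU:GU = 15.2290/68

0.2240


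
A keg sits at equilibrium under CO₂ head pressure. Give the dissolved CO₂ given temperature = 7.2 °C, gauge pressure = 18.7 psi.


vols = (P + 14.695)·(0.01821 + 0.09011·e^(−0.04·T))
vols = (18.7 + 14.695)·(0.01821 + 0.09011·e^(−0.04·7.2))

2.8643 volumes


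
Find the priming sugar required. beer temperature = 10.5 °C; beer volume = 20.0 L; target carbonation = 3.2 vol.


residual = 14.695·(0.01821 + 0.09011·e^(−0.04·T));  sugar = (target − residual)·4.0·V
residual = 14.695·(0.01821 + 0.09011·e^(−0.04·10.5)) = 1.1376
sugar = (3.2 − 1.1376)·4.0·20.0

164.9892 g


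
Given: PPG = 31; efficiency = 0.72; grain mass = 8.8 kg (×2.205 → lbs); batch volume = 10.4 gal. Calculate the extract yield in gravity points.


points = lbs × PPG × eff / vol
lbs = 8.8 × 2.205 = 19.4040
points = 19.4040 × 31 × 0.72 / 10.4

41.6440 points


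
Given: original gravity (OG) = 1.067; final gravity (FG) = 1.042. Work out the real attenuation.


AA = (OG−FG)/(OG−1)·100;  RA = AA·0.8192
AA = (1.067 − 1.042)/(1.067 − 1)·100 = 37.3134
RA = 37.3134·0.8192

30.5672 %


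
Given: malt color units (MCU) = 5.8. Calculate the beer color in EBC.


SRM = 1.4922·MCU^0.6859;  EBC = SRM·1.97
SRM = 1.4922·5.8^0.6859 = 4.9827
EBC = 4.9827·1.97

9.8159 EBC


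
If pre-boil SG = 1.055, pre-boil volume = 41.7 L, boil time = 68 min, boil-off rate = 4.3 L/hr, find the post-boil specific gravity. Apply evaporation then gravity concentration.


V_post = V_pre − rate·(t/60);  SG_post = 1 + (SG_pre−1)·V_pre/V_post
V_post = 41.7 − 4.3·(68/60) = 36.8267
SG_post = 1 + (1.055 − 1)·41.7/36.8267

1.0623


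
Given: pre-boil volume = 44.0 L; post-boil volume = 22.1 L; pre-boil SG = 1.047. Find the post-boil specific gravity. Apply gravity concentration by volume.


SG_post = 1 + (SG_pre − 1)·V_pre/V_post
pts_pre = (1.047 − 1)·1000 = 47.0000
pts_post = 47.0000·44.0/22.1 = 93.5747
SG_post = 1 + 93.5747/1000

1.0936


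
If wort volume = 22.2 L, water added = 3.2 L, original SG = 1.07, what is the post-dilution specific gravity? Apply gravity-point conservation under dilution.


SG_new = 1 + (SG_old − 1)·V_old/(V_old + V_water)
pts = (1.07 − 1)·1000·22.2/(22.2 + 3.2) = 61.1811
SG_new = 1 + 61.1811/1000

1.0612


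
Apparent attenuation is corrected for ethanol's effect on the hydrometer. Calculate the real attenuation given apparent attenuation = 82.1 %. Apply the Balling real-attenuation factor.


RA = AA · 0.8192
RA = 82.1 · 0.8192

67.2563 %


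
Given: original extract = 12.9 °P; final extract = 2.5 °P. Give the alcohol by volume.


SG = 259/(259 − P);  ABV = (OG − FG)·131.25
OG = 259/(259 − 12.9) = 1.0524
FG = 259/(259 − 2.5) = 1.0097
ABV = (1.0524 − 1.0097)·131.25

5.6006 % ABV


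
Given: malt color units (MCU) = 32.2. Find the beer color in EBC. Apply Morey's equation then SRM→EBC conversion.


SRM = 1.4922·MCU^0.6859;  EBC = SRM·1.97
SRM = 1.4922·32.2^0.6859 = 16.1460
EBC = 16.1460·1.97

31.8077 EBC


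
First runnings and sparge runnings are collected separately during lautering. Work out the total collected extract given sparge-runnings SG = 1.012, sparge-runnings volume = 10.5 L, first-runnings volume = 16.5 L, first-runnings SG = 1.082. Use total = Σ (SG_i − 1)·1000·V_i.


first = (1.082 − 1)·1000·16.5 = 1353.0000
sparge = (1.012 − 1)·1000·10.5 = 126.0000
total = 1353.0000 + 126.0000

1479.0000 gravity·L


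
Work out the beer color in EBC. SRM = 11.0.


EBC = SRM · 1.97
EBC = 11.0 · 1.97

21.6700 EBC


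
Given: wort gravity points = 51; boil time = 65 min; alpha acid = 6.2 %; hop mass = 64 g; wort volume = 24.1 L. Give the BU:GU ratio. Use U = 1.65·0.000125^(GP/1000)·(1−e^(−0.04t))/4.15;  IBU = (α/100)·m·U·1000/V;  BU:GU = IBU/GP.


U = 1.65·0.000125^(51/1000)·(1−e^(−0.04·65))/4.15 = 0.2327
IBU = (6.2/100)·64·0.2327·1000/24.1 = 38.3191
BU:GU = 38.3191/51

0.7514


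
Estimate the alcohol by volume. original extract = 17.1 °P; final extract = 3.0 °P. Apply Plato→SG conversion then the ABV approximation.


SG = 259/(259 − P);  ABV = (OG − FG)·131.25
OG = 259/(259 − 17.1) = 1.0707
FG = 259/(259 − 3.0) = 1.0117
ABV = (1.0707 − 1.0117)·131.25

7.7400 % ABV


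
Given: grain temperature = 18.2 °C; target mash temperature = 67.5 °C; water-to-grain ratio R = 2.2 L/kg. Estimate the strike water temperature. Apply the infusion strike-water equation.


T_strike = (0.41/R)·(T_mash − T_grain) + T_mash
T_strike = (0.41/2.2)·(67.5 − 18.2) + 67.5

76.6877 °C


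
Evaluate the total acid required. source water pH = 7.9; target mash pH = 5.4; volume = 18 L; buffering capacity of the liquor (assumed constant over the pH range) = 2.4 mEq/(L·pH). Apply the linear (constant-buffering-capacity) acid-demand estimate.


acid = buffering capacity · (pH_source − pH_target) · V
acid = 2.4 · (7.9 − 5.4) · 18

108.0000 mEq


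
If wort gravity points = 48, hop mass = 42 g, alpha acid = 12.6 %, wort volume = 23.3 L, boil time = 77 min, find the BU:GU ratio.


U = 1.65·0.000125^(GP/1000)·(1−e^(−0.04t))/4.15;  IBU = (α/100)·m·U·1000/V;  BU:GU = IBU/GP
U = 1.65·0.000125^(48/1000)·(1−e^(−0.04·77))/4.15 = 0.2464
IBU = (12.6/100)·42·0.2464·1000/23.3 = 55.9652
BU:GU = 55.9652/48

1.1659


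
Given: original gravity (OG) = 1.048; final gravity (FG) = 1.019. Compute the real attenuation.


AA = (OG−FG)/(OG−1)·100;  RA = AA·0.8192
AA = (1.048 − 1.019)/(1.048 − 1)·100 = 60.4167
RA = 60.4167·0.8192

49.4933 %


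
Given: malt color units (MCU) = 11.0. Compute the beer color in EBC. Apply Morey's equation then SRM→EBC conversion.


SRM = 1.4922·MCU^0.6859;  EBC = SRM·1.97
SRM = 1.4922·11.0^0.6859 = 7.7289
EBC = 7.7289·1.97

15.2260 EBC


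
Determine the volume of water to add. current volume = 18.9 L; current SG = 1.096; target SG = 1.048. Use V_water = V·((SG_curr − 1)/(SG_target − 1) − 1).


V_water = 18.9·((1.096 − 1)/(1.048 − 1) − 1)

18.9000 L


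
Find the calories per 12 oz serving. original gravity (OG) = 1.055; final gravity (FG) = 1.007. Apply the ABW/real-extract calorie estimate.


ABW = (OG−FG)·131.25·0.79/FG;  °P = 259 − 259/SG (for OG→OE and FG→AE);  RE = 0.1808·OE + 0.8192·AE;  Cal = (6.9·ABW + 4·(RE−0.1))·FG·3.55
ABW = (1.055 − 1.007)·131.25·0.79/1.007 = 4.9424
OE = 259 − 259/1.055 = 13.5024 °P
AE = 259 − 259/1.007 = 1.8004 °P
RE = 0.1808·13.5024 + 0.8192·1.8004 = 3.9161 °P
Cal = (6.9·4.9424 + 4·(3.9161−0.1))·1.007·3.55

176.4798 kcal


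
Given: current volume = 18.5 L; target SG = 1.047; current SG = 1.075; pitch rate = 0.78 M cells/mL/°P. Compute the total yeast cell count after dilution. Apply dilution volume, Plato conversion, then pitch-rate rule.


V_w = V·((SG_c−1)/(SG_t−1)−1);  °P = 259 − 259/SG_t;  cells = rate·(V+V_w)·°P
V_w = 18.5·((1.075−1)/(1.047−1)−1) = 11.0213
V_final = 18.5 + 11.0213 = 29.5213
°P = 259 − 259/1.047 = 11.6266
cells = 0.78·29.5213·11.6266

267.7199 billion cells


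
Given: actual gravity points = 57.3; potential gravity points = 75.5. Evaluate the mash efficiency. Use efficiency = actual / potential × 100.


efficiency = 57.3 / 75.5 × 100

75.8940 %


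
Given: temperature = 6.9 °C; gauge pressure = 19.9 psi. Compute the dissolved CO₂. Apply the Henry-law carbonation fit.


vols = (P + 14.695)·(0.01821 + 0.09011·e^(−0.04·T))
vols = (19.9 + 14.695)·(0.01821 + 0.09011·e^(−0.04·6.9))

2.9955 volumes


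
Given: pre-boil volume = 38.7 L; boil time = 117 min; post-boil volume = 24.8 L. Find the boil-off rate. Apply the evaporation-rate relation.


rate = (V_pre − V_post) / (t_min/60)
rate = (38.7 − 24.8) / (117/60)

7.1282 L/hr


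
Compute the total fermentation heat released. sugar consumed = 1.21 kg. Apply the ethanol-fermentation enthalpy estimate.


Q = m_sugar · 590 kJ/kg
Q = 1.21 · 590

713.9000 kJ


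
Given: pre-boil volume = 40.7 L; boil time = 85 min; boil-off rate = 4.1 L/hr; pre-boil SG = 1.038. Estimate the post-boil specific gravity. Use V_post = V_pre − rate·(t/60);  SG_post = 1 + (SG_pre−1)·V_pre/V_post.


V_post = 40.7 − 4.1·(85/60) = 34.8917
SG_post = 1 + (1.038 − 1)·40.7/34.8917

1.0443


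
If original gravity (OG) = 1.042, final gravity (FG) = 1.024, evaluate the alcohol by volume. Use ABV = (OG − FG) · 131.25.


ABV = (1.042 − 1.024) · 131.25

2.3625 % ABV


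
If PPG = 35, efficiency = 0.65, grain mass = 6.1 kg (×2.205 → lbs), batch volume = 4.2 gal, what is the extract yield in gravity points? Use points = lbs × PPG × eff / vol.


lbs = 6.1 × 2.205 = 13.4505
points = 13.4505 × 35 × 0.65 / 4.2

72.8569 points


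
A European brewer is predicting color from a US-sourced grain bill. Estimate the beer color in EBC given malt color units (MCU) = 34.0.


SRM = 1.4922·MCU^0.6859;  EBC = SRM·1.97
SRM = 1.4922·34.0^0.6859 = 16.7598
EBC = 16.7598·1.97

33.0168 EBC


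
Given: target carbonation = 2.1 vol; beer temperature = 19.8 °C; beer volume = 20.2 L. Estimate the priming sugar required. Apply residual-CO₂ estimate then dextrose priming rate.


residual = 14.695·(0.01821 + 0.09011·e^(−0.04·T));  sugar = (target − residual)·4.0·V
residual = 14.695·(0.01821 + 0.09011·e^(−0.04·19.8)) = 0.8674
sugar = (2.1 − 0.8674)·4.0·20.2

99.5972 g


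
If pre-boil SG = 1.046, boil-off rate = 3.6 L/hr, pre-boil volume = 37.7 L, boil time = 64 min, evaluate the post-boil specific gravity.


V_post = V_pre − rate·(t/60);  SG_post = 1 + (SG_pre−1)·V_pre/V_post
V_post = 37.7 − 3.6·(64/60) = 33.8600
SG_post = 1 + (1.046 − 1)·37.7/33.8600

1.0512


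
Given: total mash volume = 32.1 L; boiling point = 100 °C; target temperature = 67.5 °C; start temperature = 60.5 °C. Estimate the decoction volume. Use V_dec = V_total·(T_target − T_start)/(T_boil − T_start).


V_dec = 32.1·(67.5 − 60.5)/(100 − 60.5)

5.6886 L


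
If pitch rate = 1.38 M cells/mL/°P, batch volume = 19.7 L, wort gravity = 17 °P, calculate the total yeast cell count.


cells (billions) = rate · V_L · °P
cells = 1.38 · 19.7 · 17

462.1620 billion cells


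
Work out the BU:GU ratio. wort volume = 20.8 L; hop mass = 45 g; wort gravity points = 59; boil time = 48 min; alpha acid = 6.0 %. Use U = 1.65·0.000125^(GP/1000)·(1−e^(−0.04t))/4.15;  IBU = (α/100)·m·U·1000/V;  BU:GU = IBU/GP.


U = 1.65·0.000125^(59/1000)·(1−e^(−0.04·48))/4.15 = 0.1997
IBU = (6.0/100)·45·0.1997·1000/20.8 = 25.9181
BU:GU = 25.9181/59

0.4393


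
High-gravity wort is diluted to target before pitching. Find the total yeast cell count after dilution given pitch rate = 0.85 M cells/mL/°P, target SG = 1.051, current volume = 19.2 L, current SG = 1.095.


V_w = V·((SG_c−1)/(SG_t−1)−1);  °P = 259 − 259/SG_t;  cells = rate·(V+V_w)·°P
V_w = 19.2·((1.095−1)/(1.051−1)−1) = 16.5647
V_final = 19.2 + 16.5647 = 35.7647
°P = 259 − 259/1.051 = 12.5680
cells = 0.85·35.7647·12.5680

382.0681 billion cells


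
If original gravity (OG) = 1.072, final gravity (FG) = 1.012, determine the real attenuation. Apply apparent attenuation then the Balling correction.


AA = (OG−FG)/(OG−1)·100;  RA = AA·0.8192
AA = (1.072 − 1.012)/(1.072 − 1)·100 = 83.3333
RA = 83.3333·0.8192

68.2667 %


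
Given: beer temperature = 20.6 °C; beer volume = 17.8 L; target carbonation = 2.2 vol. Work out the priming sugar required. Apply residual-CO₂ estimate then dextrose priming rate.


residual = 14.695·(0.01821 + 0.09011·e^(−0.04·T));  sugar = (target − residual)·4.0·V
residual = 14.695·(0.01821 + 0.09011·e^(−0.04·20.6)) = 0.8485
sugar = (2.2 − 0.8485)·4.0·17.8

96.2288 g


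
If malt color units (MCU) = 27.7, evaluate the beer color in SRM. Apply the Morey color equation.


SRM = 1.4922 · MCU^0.6859
SRM = 1.4922 · 27.7^0.6859

14.5621 SRM


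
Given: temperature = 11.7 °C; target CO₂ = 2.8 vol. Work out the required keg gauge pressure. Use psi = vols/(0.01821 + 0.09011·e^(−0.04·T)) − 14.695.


psi = 2.8/(0.01821 + 0.09011·e^(−0.04·11.7)) − 14.695

22.8175 psi


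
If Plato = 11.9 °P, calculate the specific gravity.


SG = 259/(259 − P)
SG = 259/(259 − 11.9)

1.0482


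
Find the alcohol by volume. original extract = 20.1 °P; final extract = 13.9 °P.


SG = 259/(259 − P);  ABV = (OG − FG)·131.25
OG = 259/(259 − 20.1) = 1.0841
FG = 259/(259 − 13.9) = 1.0567
ABV = (1.0841 − 1.0567)·131.25

3.5994 % ABV


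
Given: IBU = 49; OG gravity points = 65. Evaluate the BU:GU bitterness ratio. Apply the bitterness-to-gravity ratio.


BU:GU = IBU / OG_points
BU:GU = 49 / 65

0.7538


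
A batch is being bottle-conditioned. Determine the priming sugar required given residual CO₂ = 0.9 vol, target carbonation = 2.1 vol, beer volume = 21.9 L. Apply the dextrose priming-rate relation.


sugar = (target − residual)·4.0·V
sugar = (2.1 − 0.9)·4.0·21.9

105.1200 g


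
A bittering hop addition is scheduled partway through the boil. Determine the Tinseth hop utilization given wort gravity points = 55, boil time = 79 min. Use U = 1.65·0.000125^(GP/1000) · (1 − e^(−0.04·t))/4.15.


bigness = 1.65·0.000125^(55/1000) = 1.0065
boil_factor = (1 − e^(−0.04·79))/4.15 = 0.2307
U = 1.0065 · 0.2307

0.2322
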